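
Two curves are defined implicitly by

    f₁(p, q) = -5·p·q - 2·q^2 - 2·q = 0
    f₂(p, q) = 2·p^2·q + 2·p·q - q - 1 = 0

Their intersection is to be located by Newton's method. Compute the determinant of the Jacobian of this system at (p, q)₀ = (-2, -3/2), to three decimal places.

-103.500

J = [[-5·q, -5·p - 4·q - 2], [4·p·q + 2·q, 2·p^2 + 2·p - 1]].
At the point, J = [[7.500, 14.000], [9.000, 3.000]].
det J = -103.500.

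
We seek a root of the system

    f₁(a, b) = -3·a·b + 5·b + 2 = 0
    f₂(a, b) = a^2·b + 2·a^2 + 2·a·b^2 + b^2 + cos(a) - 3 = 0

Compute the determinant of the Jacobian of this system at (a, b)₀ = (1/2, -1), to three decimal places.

J = [[-3·b, -3·a + 5], [2·a·b + 4·a + 2·b^2 - sin(a), a^2 + 4·a·b + 2·b]].
At the point, J = [[3.000, 3.500], [2.52057, -3.750]].
det J = -20.072.

-20.072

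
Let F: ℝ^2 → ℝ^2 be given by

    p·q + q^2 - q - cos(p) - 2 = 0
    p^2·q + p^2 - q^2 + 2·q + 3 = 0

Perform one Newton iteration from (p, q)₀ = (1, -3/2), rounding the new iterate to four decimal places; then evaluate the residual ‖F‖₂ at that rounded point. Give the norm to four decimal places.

At (1, -3/2): F = (-0.290302, -2.7500).
Jacobian J = [[q + sin(p), p + 2·q - 1], [2·p·q + 2·p, p^2 - 2·q + 2]].
At the point, J = [[-0.658529, -3.0000], [-1.0000, 6.0000]] (det J = -6.951174).
Solving J·Δ = −F gives Δ = (-1.4374, 0.2188).
Then the next iterate is (p, q)₁ = (-0.4374, -1.2812).
Re-evaluating at (-0.4374, -1.2812): F = (0.577214, -1.257672), so ‖F‖₂ = 1.3838.

1.3838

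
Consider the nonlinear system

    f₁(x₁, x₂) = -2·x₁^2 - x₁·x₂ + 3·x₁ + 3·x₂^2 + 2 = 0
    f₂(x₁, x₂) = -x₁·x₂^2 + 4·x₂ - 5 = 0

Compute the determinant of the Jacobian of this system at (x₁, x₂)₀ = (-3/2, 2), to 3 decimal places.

J = [[-4·x₁ - x₂ + 3, -x₁ + 6·x₂], [-x₂^2, -2·x₁·x₂ + 4]].
At the point, J = [[7.000, 13.500], [-4.000, 10.000]].
det J = 124.000.

124.000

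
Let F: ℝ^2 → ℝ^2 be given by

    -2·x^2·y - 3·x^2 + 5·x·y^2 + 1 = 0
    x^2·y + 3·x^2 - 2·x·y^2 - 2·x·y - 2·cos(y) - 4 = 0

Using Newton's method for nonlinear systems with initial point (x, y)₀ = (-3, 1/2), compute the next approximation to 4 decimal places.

At (-3, 1/2): F = (-38.7500, 30.244835).
Jacobian J = [[-4·x·y - 6·x + 5·y^2, -2·x^2 + 10·x·y], [2·x·y + 6·x - 2·y^2 - 2·y, x^2 - 4·x·y - 2·x + 2·sin(y)]].
At the point, J = [[25.2500, -33.0000], [-22.5000, 21.958851]] (det J = -188.039010).
Solving J·Δ = −F gives Δ = (0.7827, -0.5754).
Then the next iterate is (x, y)₁ = (-2.2173, -0.0754).

(-2.2173, -0.0754)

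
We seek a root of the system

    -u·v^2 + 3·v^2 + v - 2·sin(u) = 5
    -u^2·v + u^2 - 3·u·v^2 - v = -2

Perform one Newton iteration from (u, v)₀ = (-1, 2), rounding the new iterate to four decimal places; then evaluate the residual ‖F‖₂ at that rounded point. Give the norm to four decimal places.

4.8115

At (-1, 2): F = (14.682942, 11.0000).
Jacobian J = [[-v^2 - 2·cos(u), -2·u·v + 6·v + 1], [-2·u·v + 2·u - 3·v^2, -u^2 - 6·u·v - 1]].
At the point, J = [[-5.080605, 17.0000], [-10.0000, 10.0000]] (det J = 119.193954).
Solving J·Δ = −F gives Δ = (0.3370, -0.7630).
Then the next iterate is (u, v)₁ = (-0.6630, 1.2370).
Re-evaluating at (-0.6630, 1.2370): F = (3.072977, 3.702328), so ‖F‖₂ = 4.8115.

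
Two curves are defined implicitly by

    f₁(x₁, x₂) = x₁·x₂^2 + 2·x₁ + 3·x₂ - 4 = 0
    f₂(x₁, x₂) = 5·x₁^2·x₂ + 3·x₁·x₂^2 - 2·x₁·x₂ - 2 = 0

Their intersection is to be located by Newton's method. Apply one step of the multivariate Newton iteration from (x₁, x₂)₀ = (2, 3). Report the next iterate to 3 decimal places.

(1.851, 1.309)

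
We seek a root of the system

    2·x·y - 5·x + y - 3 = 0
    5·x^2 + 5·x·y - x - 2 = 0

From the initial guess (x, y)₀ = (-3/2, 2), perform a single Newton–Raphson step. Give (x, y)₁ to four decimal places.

At (-3/2, 2): F = (0.5000, -4.2500).
Jacobian J = [[2·y - 5, 2·x + 1], [10·x + 5·y - 1, 5·x]].
At the point, J = [[-1.0000, -2.0000], [-6.0000, -7.5000]] (det J = -4.5000).
Solving J·Δ = −F gives Δ = (-2.7222, 1.6111).
Then the next iterate is (x, y)₁ = (-4.2222, 3.6111).

(-4.2222, 3.6111)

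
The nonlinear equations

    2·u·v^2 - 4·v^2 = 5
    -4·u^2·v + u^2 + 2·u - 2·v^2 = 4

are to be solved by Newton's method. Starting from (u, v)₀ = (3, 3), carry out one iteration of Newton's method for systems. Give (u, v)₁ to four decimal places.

At (3, 3): F = (13.0000, -115.0000).
Jacobian J = [[2·v^2, 4·u·v - 8·v], [-8·u·v + 2·u + 2, -4·u^2 - 4·v]].
At the point, J = [[18.0000, 12.0000], [-64.0000, -48.0000]] (det J = -96.0000).
Solving J·Δ = −F gives Δ = (7.8750, -12.8958).
Then the next iterate is (u, v)₁ = (10.8750, -9.8958).

(10.8750, -9.8958)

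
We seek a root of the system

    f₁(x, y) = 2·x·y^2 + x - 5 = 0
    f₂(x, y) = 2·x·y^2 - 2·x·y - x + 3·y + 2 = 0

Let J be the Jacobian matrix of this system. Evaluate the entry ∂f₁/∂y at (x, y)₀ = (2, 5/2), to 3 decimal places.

∂f₁/∂y = 4·x·y.
At (2, 5/2) this is 20.000.

20.000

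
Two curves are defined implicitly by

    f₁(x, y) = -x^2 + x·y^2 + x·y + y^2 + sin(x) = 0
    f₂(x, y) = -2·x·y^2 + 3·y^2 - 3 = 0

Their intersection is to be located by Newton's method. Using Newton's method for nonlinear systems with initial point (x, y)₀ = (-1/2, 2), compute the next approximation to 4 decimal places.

(-0.3901, 1.2425)

At (-1/2, 2): F = (0.270574, 13.0000).
Jacobian J = [[-2·x + y^2 + y + cos(x), 2·x·y + x + 2·y], [-2·y^2, -4·x·y + 6·y]].
At the point, J = [[7.877583, 1.5000], [-8.0000, 16.0000]] (det J = 138.041321).
Solving J·Δ = −F gives Δ = (0.1099, -0.7575).
Then the next iterate is (x, y)₁ = (-0.3901, 1.2425).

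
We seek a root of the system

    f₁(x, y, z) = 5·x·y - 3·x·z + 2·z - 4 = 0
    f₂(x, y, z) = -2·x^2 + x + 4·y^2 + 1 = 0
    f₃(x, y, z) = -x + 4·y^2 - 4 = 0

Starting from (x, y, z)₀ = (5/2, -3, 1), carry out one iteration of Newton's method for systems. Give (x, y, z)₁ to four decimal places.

(2.1875, -1.7578, -3.6996)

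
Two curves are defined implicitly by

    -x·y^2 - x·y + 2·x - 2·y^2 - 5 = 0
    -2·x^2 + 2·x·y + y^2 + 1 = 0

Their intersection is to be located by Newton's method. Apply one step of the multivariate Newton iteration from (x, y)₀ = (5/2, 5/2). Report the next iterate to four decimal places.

At (5/2, 5/2): F = (-34.3750, 7.2500).
Jacobian J = [[-y^2 - y + 2, -2·x·y - x - 4·y], [-4·x + 2·y, 2·x + 2·y]].
At the point, J = [[-6.7500, -25.0000], [-5.0000, 10.0000]] (det J = -192.5000).
Solving J·Δ = −F gives Δ = (-0.8442, -1.1471).
Then the next iterate is (x, y)₁ = (1.6558, 1.3529).

(1.6558, 1.3529)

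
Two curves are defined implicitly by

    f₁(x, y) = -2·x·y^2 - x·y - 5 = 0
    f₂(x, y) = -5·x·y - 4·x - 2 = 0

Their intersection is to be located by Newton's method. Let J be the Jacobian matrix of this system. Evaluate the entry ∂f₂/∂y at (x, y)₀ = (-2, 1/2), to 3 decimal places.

∂f₂/∂y = -5·x.
At (-2, 1/2) this is 10.000.

10.000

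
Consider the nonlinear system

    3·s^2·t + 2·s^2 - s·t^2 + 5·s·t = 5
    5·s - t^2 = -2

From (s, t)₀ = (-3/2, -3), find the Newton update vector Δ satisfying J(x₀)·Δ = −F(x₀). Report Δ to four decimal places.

(1.6220, 1.0650)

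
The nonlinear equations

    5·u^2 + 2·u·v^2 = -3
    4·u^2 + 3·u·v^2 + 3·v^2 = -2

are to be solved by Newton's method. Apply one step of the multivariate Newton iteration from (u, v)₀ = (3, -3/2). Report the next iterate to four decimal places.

(1.4837, -0.9897)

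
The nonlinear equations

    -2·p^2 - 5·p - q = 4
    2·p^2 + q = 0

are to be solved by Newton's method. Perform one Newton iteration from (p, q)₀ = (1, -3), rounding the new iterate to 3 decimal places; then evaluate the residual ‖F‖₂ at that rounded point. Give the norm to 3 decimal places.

At (1, -3): F = (-8.000, -1.000).
Jacobian J = [[-4·p - 5, -1], [4·p, 1]].
At the point, J = [[-9.000, -1.000], [4.000, 1.000]] (det J = -5.000).
Solving J·Δ = −F gives Δ = (-1.800, 8.200).
Then the next iterate is (p, q)₁ = (-0.800, 5.200).
Re-evaluating at (-0.800, 5.200): F = (-6.480, 6.480), so ‖F‖₂ = 9.164.

9.164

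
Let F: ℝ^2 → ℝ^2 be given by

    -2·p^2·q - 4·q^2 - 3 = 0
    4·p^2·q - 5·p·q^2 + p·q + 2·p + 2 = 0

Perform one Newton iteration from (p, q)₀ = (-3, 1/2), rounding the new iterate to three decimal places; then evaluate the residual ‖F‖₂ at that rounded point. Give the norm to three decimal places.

27.147

At (-3, 1/2): F = (-13.000, 16.250).
Jacobian J = [[-4·p·q, -2·p^2 - 8·q], [8·p·q - 5·q^2 + q + 2, 4·p^2 - 10·p·q + p]].
At the point, J = [[6.000, -22.000], [-10.750, 48.000]] (det J = 51.500).
Solving J·Δ = −F gives Δ = (5.175, 0.820).
Then the next iterate is (p, q)₁ = (2.175, 1.320).
Re-evaluating at (2.175, 1.320): F = (-22.45845, 15.25010), so ‖F‖₂ = 27.147.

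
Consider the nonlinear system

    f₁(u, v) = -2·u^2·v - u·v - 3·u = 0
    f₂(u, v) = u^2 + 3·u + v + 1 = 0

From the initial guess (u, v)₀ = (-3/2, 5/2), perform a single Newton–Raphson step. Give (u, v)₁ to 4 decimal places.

(-1.5789, 1.2500)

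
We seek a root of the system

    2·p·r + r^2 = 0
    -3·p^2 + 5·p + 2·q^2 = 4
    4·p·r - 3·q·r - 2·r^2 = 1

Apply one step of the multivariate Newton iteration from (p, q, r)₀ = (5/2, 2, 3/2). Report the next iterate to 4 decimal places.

At (5/2, 2, 3/2): F = (9.7500, -2.2500, 0.5000).
Jacobian J = [[2·r, 0, 2·p + 2·r], [-6·p + 5, 4·q, 0], [4·r, -3·r, 4·p - 3·q - 4·r]].
At the point, J = [[3.0000, 0.0000, 8.0000], [-10.0000, 8.0000, 0.0000], [6.0000, -4.5000, -2.0000]] (det J = -72.0000).
Solving J·Δ = −F gives Δ = (-1.4861, -1.5764, -0.6615).
Then the next iterate is (p, q, r)₁ = (1.0139, 0.4236, 0.8385).

(1.0139, 0.4236, 0.8385)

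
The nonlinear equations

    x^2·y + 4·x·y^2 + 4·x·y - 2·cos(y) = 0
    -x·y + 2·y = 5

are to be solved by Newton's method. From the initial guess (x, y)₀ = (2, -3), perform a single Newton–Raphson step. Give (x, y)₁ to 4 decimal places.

(3.6667, -1.4020)

At (2, -3): F = (37.979985, -5.0000).
Jacobian J = [[2·x·y + 4·y^2 + 4·y, x^2 + 8·x·y + 4·x + 2·sin(y)], [-y, -x + 2]].
At the point, J = [[12.0000, -36.282240], [3.0000, 0.0000]] (det J = 108.846720).
Solving J·Δ = −F gives Δ = (1.6667, 1.5980).
Then the next iterate is (x, y)₁ = (3.6667, -1.4020).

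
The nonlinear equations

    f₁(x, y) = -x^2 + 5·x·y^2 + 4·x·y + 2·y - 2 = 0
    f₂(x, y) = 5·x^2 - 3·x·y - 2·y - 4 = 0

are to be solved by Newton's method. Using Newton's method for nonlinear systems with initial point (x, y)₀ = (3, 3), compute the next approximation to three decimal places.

(2.032, 1.879)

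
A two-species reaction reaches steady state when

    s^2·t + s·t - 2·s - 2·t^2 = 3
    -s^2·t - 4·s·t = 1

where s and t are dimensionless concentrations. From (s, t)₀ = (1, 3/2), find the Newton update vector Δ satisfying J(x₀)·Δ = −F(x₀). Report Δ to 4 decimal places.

(-0.0309, -1.6443)

At (1, 3/2): F = (-6.5000, -8.5000).
Jacobian J = [[2·s·t + t - 2, s^2 + s - 4·t], [-2·s·t - 4·t, -s^2 - 4·s]].
At the point, J = [[2.5000, -4.0000], [-9.0000, -5.0000]] (det J = -48.5000).
Solving J·Δ = −F gives Δ = (-0.0309, -1.6443).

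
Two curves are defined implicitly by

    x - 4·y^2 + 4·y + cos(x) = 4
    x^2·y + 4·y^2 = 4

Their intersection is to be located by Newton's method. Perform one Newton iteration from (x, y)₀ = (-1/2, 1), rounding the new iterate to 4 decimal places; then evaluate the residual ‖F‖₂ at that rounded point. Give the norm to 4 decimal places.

17.0597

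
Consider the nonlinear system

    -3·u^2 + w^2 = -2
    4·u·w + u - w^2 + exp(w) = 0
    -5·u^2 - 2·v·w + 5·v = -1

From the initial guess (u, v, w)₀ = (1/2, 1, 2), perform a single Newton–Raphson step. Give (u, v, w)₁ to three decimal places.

At (1/2, 1, 2): F = (5.250, 7.88906, 0.750).
Jacobian J = [[-6·u, 0, 2·w], [4·w + 1, 0, 4·u - 2·w + exp(w)], [-10·u, -2·w + 5, -2·v]].
At the point, J = [[-3.000, 0.000, 4.000], [9.000, 0.000, 5.38906], [-5.000, 1.000, -2.000]] (det J = 52.16717).
Solving J·Δ = −F gives Δ = (-0.063, -3.782, -1.359).
Then the next iterate is (u, v, w)₁ = (0.437, -2.782, 0.641).

(0.437, -2.782, 0.641)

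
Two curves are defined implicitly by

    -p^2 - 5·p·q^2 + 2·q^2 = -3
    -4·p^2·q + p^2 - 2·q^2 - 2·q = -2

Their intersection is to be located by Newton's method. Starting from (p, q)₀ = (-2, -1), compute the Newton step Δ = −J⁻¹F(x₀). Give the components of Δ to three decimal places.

(0.803, 0.425)

At (-2, -1): F = (11.000, 22.000).
Jacobian J = [[-2·p - 5·q^2, -10·p·q + 4·q], [-8·p·q + 2·p, -4·p^2 - 4·q - 2]].
At the point, J = [[-1.000, -24.000], [-20.000, -14.000]] (det J = -466.000).
Solving J·Δ = −F gives Δ = (0.803, 0.425).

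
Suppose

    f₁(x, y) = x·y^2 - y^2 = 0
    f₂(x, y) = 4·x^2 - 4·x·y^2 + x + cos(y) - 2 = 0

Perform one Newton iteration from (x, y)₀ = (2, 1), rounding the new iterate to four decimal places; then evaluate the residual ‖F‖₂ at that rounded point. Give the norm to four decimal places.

At (2, 1): F = (1.0000, 8.540302).
Jacobian J = [[y^2, 2·x·y - 2·y], [8·x - 4·y^2 + 1, -8·x·y - sin(y)]].
At the point, J = [[1.0000, 2.0000], [13.0000, -16.841471]] (det J = -42.841471).
Solving J·Δ = −F gives Δ = (-0.7918, -0.1041).
Then the next iterate is (x, y)₁ = (1.2082, 0.8959).
Re-evaluating at (1.2082, 0.8959): F = (0.167109, 1.793022), so ‖F‖₂ = 1.8008.

1.8008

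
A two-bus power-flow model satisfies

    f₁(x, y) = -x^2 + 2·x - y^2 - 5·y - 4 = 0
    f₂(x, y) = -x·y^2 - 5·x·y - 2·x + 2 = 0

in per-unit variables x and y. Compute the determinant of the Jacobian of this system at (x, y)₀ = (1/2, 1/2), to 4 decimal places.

J = [[-2·x + 2, -2·y - 5], [-y^2 - 5·y - 2, -2·x·y - 5·x]].
At the point, J = [[1.0000, -6.0000], [-4.7500, -3.0000]].
det J = -31.5000.

-31.5000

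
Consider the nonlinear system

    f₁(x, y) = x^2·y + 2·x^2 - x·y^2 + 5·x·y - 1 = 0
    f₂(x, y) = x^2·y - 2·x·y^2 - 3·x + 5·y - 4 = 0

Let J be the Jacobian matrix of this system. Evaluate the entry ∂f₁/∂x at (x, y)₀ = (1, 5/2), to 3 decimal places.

15.250

∂f₁/∂x = 2·x·y + 4·x - y^2 + 5·y.
At (1, 5/2) this is 15.250.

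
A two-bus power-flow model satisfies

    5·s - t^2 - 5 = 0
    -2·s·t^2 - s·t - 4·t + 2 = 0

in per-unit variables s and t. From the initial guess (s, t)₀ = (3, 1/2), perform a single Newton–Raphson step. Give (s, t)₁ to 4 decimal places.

(1.0341, 0.4205)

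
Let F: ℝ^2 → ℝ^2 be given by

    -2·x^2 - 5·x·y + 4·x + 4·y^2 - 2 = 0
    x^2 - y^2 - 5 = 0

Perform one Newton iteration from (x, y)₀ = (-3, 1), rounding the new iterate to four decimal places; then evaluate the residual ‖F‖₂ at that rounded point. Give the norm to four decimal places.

0.3928

At (-3, 1): F = (-13.0000, 3.0000).
Jacobian J = [[-4·x - 5·y + 4, -5·x + 8·y], [2·x, -2·y]].
At the point, J = [[11.0000, 23.0000], [-6.0000, -2.0000]] (det J = 116.0000).
Solving J·Δ = −F gives Δ = (0.3707, 0.3879).
Then the next iterate is (x, y)₁ = (-2.6293, 1.3879).
Re-evaluating at (-2.6293, 1.3879): F = (-0.392544, -0.013048), so ‖F‖₂ = 0.3928.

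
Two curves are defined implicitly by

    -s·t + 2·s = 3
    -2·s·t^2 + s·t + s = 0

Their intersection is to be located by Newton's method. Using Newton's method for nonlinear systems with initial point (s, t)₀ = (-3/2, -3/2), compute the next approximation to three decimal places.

At (-3/2, -3/2): F = (-8.250, 7.500).
Jacobian J = [[-t + 2, -s], [-2·t^2 + t + 1, -4·s·t + s]].
At the point, J = [[3.500, 1.500], [-5.000, -10.500]] (det J = -29.250).
Solving J·Δ = −F gives Δ = (2.577, -0.513).
Then the next iterate is (s, t)₁ = (1.077, -2.013).

(1.077, -2.013)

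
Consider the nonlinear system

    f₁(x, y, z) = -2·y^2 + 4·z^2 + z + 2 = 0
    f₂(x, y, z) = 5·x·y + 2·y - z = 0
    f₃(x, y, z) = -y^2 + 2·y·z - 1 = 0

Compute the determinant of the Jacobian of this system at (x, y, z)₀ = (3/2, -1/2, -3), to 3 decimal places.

-292.500

J = [[0, -4·y, 8·z + 1], [5·y, 5·x + 2, -1], [0, -2·y + 2·z, 2·y]].
At the point, J = [[0.000, 2.000, -23.000], [-2.500, 9.500, -1.000], [0.000, -5.000, -1.000]].
det J = -292.500.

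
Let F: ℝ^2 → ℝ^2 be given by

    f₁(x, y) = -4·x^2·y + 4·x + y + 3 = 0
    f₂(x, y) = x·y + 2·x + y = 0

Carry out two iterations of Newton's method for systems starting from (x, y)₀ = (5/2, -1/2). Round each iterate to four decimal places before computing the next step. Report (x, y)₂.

At (5/2, -1/2): F = (25.0000, 3.2500).
Jacobian J = [[-8·x·y + 4, -4·x^2 + 1], [y + 2, x + 1]].
At the point, J = [[14.0000, -24.0000], [1.5000, 3.5000]] (det J = 85.0000).
Solving J·Δ = −F gives Δ = (-1.9471, -0.0941).
Then the next iterate is (x, y)₁ = (0.5529, -0.5941).
Round to (0.5529, -0.5941) and repeat: F = (5.343962, 0.183222), J = [[6.627823, -0.222794], [1.4059, 1.5529]].
Δ = (-0.7863, 0.5939), so (x, y)₂ = (-0.2334, -0.0002).

(-0.2334, -0.0002)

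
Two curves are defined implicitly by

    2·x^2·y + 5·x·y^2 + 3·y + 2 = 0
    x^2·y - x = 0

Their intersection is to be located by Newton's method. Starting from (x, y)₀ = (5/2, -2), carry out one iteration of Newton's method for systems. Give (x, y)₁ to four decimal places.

(1.4822, -1.3913)

At (5/2, -2): F = (21.0000, -15.0000).
Jacobian J = [[4·x·y + 5·y^2, 2·x^2 + 10·x·y + 3], [2·x·y - 1, x^2]].
At the point, J = [[0.0000, -34.5000], [-11.0000, 6.2500]] (det J = -379.5000).
Solving J·Δ = −F gives Δ = (-1.0178, 0.6087).
Then the next iterate is (x, y)₁ = (1.4822, -1.3913).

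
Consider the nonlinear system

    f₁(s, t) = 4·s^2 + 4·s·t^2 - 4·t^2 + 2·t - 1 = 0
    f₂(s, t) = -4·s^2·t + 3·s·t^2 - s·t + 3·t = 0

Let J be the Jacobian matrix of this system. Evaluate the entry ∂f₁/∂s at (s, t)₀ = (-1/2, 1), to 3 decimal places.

∂f₁/∂s = 8·s + 4·t^2.
At (-1/2, 1) this is 0.000.

0.000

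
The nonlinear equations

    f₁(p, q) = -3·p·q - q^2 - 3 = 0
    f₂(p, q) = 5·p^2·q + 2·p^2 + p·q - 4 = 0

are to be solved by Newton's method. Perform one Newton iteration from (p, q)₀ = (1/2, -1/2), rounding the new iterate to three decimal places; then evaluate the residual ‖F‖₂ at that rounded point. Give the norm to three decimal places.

283.538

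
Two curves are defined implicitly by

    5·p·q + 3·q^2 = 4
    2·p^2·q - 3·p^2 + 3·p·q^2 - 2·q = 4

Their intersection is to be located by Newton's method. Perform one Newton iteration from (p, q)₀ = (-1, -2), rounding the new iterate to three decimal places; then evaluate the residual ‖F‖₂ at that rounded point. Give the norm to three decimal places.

7.616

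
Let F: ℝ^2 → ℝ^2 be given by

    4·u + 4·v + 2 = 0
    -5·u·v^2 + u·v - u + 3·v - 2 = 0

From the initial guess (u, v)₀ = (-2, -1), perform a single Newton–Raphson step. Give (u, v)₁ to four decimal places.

(1.2083, -1.7083)

At (-2, -1): F = (-10.0000, 9.0000).
Jacobian J = [[4, 4], [-5·v^2 + v - 1, -10·u·v + u + 3]].
At the point, J = [[4.0000, 4.0000], [-7.0000, -19.0000]] (det J = -48.0000).
Solving J·Δ = −F gives Δ = (3.2083, -0.7083).
Then the next iterate is (u, v)₁ = (1.2083, -1.7083).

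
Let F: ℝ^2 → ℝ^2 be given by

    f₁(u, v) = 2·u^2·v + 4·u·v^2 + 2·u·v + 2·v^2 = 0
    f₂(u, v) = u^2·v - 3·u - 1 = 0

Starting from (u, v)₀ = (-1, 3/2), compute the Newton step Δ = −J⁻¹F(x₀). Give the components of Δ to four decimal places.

At (-1, 3/2): F = (-4.5000, 3.5000).
Jacobian J = [[4·u·v + 4·v^2 + 2·v, 2·u^2 + 8·u·v + 2·u + 4·v], [2·u·v - 3, u^2]].
At the point, J = [[6.0000, -6.0000], [-6.0000, 1.0000]] (det J = -30.0000).
Solving J·Δ = −F gives Δ = (0.5500, -0.2000).

(0.5500, -0.2000)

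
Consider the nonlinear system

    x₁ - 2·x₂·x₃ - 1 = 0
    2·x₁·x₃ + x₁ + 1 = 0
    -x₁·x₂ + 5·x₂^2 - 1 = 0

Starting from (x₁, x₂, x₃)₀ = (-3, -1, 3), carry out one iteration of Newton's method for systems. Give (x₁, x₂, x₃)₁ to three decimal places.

(-0.769, -0.538, 2.269)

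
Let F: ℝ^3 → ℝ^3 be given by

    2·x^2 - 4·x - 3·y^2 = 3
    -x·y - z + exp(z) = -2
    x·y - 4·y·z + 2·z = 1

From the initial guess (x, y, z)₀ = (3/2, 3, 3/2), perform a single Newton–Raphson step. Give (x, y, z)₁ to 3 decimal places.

(2.303, 1.339, 1.338)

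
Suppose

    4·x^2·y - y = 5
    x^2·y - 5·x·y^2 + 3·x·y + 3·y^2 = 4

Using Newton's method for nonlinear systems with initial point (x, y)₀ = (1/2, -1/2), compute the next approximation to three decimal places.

(-2.000, -3.200)

At (1/2, -1/2): F = (-5.000, -4.750).
Jacobian J = [[8·x·y, 4·x^2 - 1], [2·x·y - 5·y^2 + 3·y, x^2 - 10·x·y + 3·x + 6·y]].
At the point, J = [[-2.000, 0.000], [-3.250, 1.250]] (det J = -2.500).
Solving J·Δ = −F gives Δ = (-2.500, -2.700).
Then the next iterate is (x, y)₁ = (-2.000, -3.200).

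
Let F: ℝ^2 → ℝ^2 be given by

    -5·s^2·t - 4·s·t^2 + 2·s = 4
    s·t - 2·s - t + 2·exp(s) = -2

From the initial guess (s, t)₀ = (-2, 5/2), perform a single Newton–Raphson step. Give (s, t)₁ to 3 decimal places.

At (-2, 5/2): F = (-8.000, -1.22933).
Jacobian J = [[-10·s·t - 4·t^2 + 2, -5·s^2 - 8·s·t], [t + 2·exp(s) - 2, s - 1]].
At the point, J = [[27.000, 20.000], [0.77067, -3.000]] (det J = -96.41341).
Solving J·Δ = −F gives Δ = (0.504, -0.280).
Then the next iterate is (s, t)₁ = (-1.496, 2.220).

(-1.496, 2.220)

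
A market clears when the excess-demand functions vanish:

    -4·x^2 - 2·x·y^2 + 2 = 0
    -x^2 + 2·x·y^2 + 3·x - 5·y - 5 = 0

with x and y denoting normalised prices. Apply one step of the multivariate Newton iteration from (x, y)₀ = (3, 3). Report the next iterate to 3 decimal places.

At (3, 3): F = (-88.000, 34.000).
Jacobian J = [[-8·x - 2·y^2, -4·x·y], [-2·x + 2·y^2 + 3, 4·x·y - 5]].
At the point, J = [[-42.000, -36.000], [15.000, 31.000]] (det J = -762.000).
Solving J·Δ = −F gives Δ = (-1.974, -0.142).
Then the next iterate is (x, y)₁ = (1.026, 2.858).

(1.026, 2.858)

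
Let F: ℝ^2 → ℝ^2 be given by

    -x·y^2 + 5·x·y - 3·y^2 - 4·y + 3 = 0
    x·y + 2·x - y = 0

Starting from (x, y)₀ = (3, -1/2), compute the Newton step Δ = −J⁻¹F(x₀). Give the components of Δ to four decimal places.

At (3, -1/2): F = (-4.0000, 5.0000).
Jacobian J = [[-y^2 + 5·y, -2·x·y + 5·x - 6·y - 4], [y + 2, x - 1]].
At the point, J = [[-2.7500, 17.0000], [1.5000, 2.0000]] (det J = -31.0000).
Solving J·Δ = −F gives Δ = (-3.0000, -0.2500).

(-3.0000, -0.2500)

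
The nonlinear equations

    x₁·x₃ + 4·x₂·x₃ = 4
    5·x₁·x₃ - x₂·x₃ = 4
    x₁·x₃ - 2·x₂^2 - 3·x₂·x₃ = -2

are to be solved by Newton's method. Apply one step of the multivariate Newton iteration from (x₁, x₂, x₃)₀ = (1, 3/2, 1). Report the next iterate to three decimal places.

At (1, 3/2, 1): F = (3.000, -0.500, -6.000).
Jacobian J = [[x₃, 4·x₃, x₁ + 4·x₂], [5·x₃, -x₃, 5·x₁ - x₂], [x₃, -4·x₂ - 3·x₃, x₁ - 3·x₂]].
At the point, J = [[1.000, 4.000, 7.000], [5.000, -1.000, 3.500], [1.000, -9.000, -3.500]] (det J = -189.000).
Solving J·Δ = −F gives Δ = (0.019, -0.639, -0.066).
Then the next iterate is (x₁, x₂, x₃)₁ = (1.019, 0.861, 0.934).

(1.019, 0.861, 0.934)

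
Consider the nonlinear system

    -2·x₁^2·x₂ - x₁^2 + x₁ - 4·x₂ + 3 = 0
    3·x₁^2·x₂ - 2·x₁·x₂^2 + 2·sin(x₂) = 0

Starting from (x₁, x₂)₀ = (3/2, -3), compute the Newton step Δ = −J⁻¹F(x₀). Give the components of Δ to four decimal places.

At (3/2, -3): F = (27.7500, -47.532240).
Jacobian J = [[-4·x₁·x₂ - 2·x₁ + 1, -2·x₁^2 - 4], [6·x₁·x₂ - 2·x₂^2, 3·x₁^2 - 4·x₁·x₂ + 2·cos(x₂)]].
At the point, J = [[16.0000, -8.5000], [-45.0000, 22.770015]] (det J = -18.179760).
Solving J·Δ = −F gives Δ = (12.5328, 26.8559).

(12.5328, 26.8559)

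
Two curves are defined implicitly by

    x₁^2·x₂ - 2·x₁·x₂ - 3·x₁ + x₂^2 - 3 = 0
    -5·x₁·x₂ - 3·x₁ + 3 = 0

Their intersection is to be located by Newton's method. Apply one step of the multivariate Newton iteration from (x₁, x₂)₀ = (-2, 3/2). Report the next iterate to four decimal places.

At (-2, 3/2): F = (17.2500, 24.0000).
Jacobian J = [[2·x₁·x₂ - 2·x₂ - 3, x₁^2 - 2·x₁ + 2·x₂], [-5·x₂ - 3, -5·x₁]].
At the point, J = [[-12.0000, 11.0000], [-10.5000, 10.0000]] (det J = -4.5000).
Solving J·Δ = −F gives Δ = (-20.3333, -23.7500).
Then the next iterate is (x₁, x₂)₁ = (-22.3333, -22.2500).

(-22.3333, -22.2500)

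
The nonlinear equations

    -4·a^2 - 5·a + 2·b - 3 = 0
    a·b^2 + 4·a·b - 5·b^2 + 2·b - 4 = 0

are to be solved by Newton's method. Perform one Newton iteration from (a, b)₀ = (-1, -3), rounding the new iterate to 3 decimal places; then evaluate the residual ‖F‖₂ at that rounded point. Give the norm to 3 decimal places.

20.024

At (-1, -3): F = (-8.000, -52.000).
Jacobian J = [[-8·a - 5, 2], [b^2 + 4·b, 2·a·b + 4·a - 10·b + 2]].
At the point, J = [[3.000, 2.000], [-3.000, 34.000]] (det J = 108.000).
Solving J·Δ = −F gives Δ = (1.556, 1.667).
Then the next iterate is (a, b)₁ = (0.556, -1.333).
Re-evaluating at (0.556, -1.333): F = (-9.68254, -17.52709), so ‖F‖₂ = 20.024.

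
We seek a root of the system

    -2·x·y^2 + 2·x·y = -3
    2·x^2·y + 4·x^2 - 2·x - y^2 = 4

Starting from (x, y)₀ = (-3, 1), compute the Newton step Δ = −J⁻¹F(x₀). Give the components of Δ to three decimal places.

(1.237, -0.500)

At (-3, 1): F = (3.000, 55.000).
Jacobian J = [[-2·y^2 + 2·y, -4·x·y + 2·x], [4·x·y + 8·x - 2, 2·x^2 - 2·y]].
At the point, J = [[0.000, 6.000], [-38.000, 16.000]] (det J = 228.000).
Solving J·Δ = −F gives Δ = (1.237, -0.500).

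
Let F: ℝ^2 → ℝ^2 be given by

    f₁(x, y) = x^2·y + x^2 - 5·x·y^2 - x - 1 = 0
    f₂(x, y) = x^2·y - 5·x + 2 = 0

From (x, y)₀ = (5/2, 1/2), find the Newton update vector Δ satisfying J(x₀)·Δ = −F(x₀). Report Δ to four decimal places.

(1.6818, 1.8527)

At (5/2, 1/2): F = (2.7500, -7.3750).
Jacobian J = [[2·x·y + 2·x - 5·y^2 - 1, x^2 - 10·x·y], [2·x·y - 5, x^2]].
At the point, J = [[5.2500, -6.2500], [-2.5000, 6.2500]] (det J = 17.1875).
Solving J·Δ = −F gives Δ = (1.6818, 1.8527).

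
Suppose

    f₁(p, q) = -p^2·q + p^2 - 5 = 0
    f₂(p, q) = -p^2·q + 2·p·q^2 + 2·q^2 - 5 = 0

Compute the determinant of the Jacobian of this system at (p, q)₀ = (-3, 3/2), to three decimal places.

58.500

J = [[-2·p·q + 2·p, -p^2], [-2·p·q + 2·q^2, -p^2 + 4·p·q + 4·q]].
At the point, J = [[3.000, -9.000], [13.500, -21.000]].
det J = 58.500.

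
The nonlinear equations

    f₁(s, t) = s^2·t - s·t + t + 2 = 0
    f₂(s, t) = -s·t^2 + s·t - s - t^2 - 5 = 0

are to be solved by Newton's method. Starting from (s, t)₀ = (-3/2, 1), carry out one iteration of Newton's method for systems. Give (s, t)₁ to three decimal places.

(-4.167, -2.667)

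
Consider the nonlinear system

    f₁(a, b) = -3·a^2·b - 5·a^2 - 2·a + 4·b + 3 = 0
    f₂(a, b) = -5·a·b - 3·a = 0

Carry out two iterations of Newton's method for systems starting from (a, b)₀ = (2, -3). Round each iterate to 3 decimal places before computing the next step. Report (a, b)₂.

At (2, -3): F = (3.000, 24.000).
Jacobian J = [[-6·a·b - 10·a - 2, -3·a^2 + 4], [-5·b - 3, -5·a]].
At the point, J = [[14.000, -8.000], [12.000, -10.000]] (det J = -44.000).
Solving J·Δ = −F gives Δ = (3.682, 6.818).
Then the next iterate is (a, b)₁ = (5.682, 3.818).
Round to (5.682, 3.818) and repeat: F = (-524.31143, -125.51538), J = [[-188.98326, -92.85537], [-22.090, -28.410]].
Δ = (-0.977, -3.658), so (a, b)₂ = (4.705, 0.160).

(4.705, 0.160)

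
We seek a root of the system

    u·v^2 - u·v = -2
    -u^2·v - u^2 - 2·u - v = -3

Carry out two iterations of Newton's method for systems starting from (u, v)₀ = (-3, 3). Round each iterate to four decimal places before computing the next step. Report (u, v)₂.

At (-3, 3): F = (-16.0000, -30.0000).
Jacobian J = [[v^2 - v, 2·u·v - u], [-2·u·v - 2·u - 2, -u^2 - 1]].
At the point, J = [[6.0000, -15.0000], [22.0000, -10.0000]] (det J = 270.0000).
Solving J·Δ = −F gives Δ = (1.0741, -0.6370).
Then the next iterate is (u, v)₁ = (-1.9259, 2.3630).
Round to (-1.9259, 2.3630) and repeat: F = (-4.202879, -7.984872), J = [[3.220769, -7.175903], [10.953603, -4.709091]].
Δ = (0.5913, -0.3203), so (u, v)₂ = (-1.3346, 2.0427).

(-1.3346, 2.0427)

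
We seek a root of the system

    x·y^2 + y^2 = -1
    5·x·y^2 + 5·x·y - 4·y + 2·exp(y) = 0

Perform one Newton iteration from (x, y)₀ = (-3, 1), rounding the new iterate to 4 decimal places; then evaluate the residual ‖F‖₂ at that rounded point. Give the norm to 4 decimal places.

1573.8343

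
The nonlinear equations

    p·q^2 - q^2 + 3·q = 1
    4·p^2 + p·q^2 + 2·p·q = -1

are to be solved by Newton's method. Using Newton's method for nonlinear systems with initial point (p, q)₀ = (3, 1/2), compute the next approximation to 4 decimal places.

(1.4294, 0.3785)

At (3, 1/2): F = (1.0000, 40.7500).
Jacobian J = [[q^2, 2·p·q - 2·q + 3], [8·p + q^2 + 2·q, 2·p·q + 2·p]].
At the point, J = [[0.2500, 5.0000], [25.2500, 9.0000]] (det J = -124.0000).
Solving J·Δ = −F gives Δ = (-1.5706, -0.1215).
Then the next iterate is (p, q)₁ = (1.4294, 0.3785).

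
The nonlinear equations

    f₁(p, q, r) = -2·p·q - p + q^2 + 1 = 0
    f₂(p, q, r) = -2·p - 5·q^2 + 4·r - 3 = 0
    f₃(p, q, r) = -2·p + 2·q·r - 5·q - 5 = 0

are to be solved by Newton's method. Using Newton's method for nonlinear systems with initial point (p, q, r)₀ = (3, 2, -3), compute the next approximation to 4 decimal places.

(1.3556, 1.1111, 1.9833)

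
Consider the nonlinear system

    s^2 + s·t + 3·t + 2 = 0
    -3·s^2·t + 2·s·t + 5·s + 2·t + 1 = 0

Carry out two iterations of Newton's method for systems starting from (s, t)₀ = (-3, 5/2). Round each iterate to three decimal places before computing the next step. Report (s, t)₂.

At (-3, 5/2): F = (11.000, -91.500).
Jacobian J = [[2·s + t, s + 3], [-6·s·t + 2·t + 5, -3·s^2 + 2·s + 2]].
At the point, J = [[-3.500, 0.000], [55.000, -31.000]] (det J = 108.500).
Solving J·Δ = −F gives Δ = (3.143, 2.624).
Then the next iterate is (s, t)₁ = (0.143, 5.124).
Round to (0.143, 5.124) and repeat: F = (18.12518, 13.11412), J = [[5.410, 3.143], [10.85161, 2.22465]].
Δ = (-0.041, -5.697), so (s, t)₂ = (0.102, -0.573).

(0.102, -0.573)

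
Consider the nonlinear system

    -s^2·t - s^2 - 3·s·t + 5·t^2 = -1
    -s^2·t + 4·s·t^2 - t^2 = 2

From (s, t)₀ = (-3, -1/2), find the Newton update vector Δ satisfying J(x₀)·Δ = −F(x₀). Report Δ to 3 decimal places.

At (-3, -1/2): F = (-6.750, -0.750).
Jacobian J = [[-2·s·t - 2·s - 3·t, -s^2 - 3·s + 10·t], [-2·s·t + 4·t^2, -s^2 + 8·s·t - 2·t]].
At the point, J = [[4.500, -5.000], [-2.000, 4.000]] (det J = 8.000).
Solving J·Δ = −F gives Δ = (3.844, 2.109).

(3.844, 2.109)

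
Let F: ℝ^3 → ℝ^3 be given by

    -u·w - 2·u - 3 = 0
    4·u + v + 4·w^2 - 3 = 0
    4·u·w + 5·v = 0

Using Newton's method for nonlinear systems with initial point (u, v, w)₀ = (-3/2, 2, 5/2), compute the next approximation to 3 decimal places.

At (-3/2, 2, 5/2): F = (3.750, 18.000, -5.000).
Jacobian J = [[-w - 2, 0, -u], [4, 1, 8·w], [4·w, 5, 4·u]].
At the point, J = [[-4.500, 0.000, 1.500], [4.000, 1.000, 20.000], [10.000, 5.000, -6.000]] (det J = 492.000).
Solving J·Δ = −F gives Δ = (0.518, -1.171, -0.945).
Then the next iterate is (u, v, w)₁ = (-0.982, 0.829, 1.555).

(-0.982, 0.829, 1.555)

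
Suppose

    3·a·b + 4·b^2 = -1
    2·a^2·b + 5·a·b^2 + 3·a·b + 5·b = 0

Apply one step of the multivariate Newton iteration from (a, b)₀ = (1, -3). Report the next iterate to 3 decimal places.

At (1, -3): F = (28.000, 15.000).
Jacobian J = [[3·b, 3·a + 8·b], [4·a·b + 5·b^2 + 3·b, 2·a^2 + 10·a·b + 3·a + 5]].
At the point, J = [[-9.000, -21.000], [24.000, -20.000]] (det J = 684.000).
Solving J·Δ = −F gives Δ = (0.358, 1.180).
Then the next iterate is (a, b)₁ = (1.358, -1.820).

(1.358, -1.820)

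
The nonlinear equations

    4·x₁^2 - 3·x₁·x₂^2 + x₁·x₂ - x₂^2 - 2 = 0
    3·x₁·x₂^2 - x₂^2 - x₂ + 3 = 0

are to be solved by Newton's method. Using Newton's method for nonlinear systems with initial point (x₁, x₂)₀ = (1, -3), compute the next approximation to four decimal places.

(0.6941, -1.7892)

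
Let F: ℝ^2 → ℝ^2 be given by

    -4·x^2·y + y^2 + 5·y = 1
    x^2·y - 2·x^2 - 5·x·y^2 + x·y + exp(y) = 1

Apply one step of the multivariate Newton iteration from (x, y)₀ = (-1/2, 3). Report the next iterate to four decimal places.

At (-1/2, 3): F = (20.0000, 40.335537).
Jacobian J = [[-8·x·y, -4·x^2 + 2·y + 5], [2·x·y - 4·x - 5·y^2 + y, x^2 - 10·x·y + x + exp(y)]].
At the point, J = [[12.0000, 10.0000], [-43.0000, 34.835537]] (det J = 848.026443).
Solving J·Δ = −F gives Δ = (-0.3459, -1.5849).
Then the next iterate is (x, y)₁ = (-0.8459, 1.4151).

(-0.8459, 1.4151)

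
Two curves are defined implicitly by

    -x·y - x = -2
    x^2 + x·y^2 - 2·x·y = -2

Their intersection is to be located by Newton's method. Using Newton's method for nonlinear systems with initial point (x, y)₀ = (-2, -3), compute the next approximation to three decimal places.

(-3.600, -0.400)

At (-2, -3): F = (-2.000, -24.000).
Jacobian J = [[-y - 1, -x], [2·x + y^2 - 2·y, 2·x·y - 2·x]].
At the point, J = [[2.000, 2.000], [11.000, 16.000]] (det J = 10.000).
Solving J·Δ = −F gives Δ = (-1.600, 2.600).
Then the next iterate is (x, y)₁ = (-3.600, -0.400).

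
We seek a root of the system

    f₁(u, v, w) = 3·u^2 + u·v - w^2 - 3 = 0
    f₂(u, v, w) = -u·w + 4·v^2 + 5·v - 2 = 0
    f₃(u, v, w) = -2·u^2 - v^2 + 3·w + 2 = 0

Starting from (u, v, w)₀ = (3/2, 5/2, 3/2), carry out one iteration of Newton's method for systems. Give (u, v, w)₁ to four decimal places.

(0.2830, 0.8733, -2.2286)

At (3/2, 5/2, 3/2): F = (5.2500, 33.2500, -4.2500).
Jacobian J = [[6·u + v, u, -2·w], [-w, 8·v + 5, -u], [-4·u, -2·v, 3]].
At the point, J = [[11.5000, 1.5000, -3.0000], [-1.5000, 25.0000, -1.5000], [-6.0000, -5.0000, 3.0000]] (det J = 324.0000).
Solving J·Δ = −F gives Δ = (-1.2170, -1.6267, -3.7286).
Then the next iterate is (u, v, w)₁ = (0.2830, 0.8733, -2.2286).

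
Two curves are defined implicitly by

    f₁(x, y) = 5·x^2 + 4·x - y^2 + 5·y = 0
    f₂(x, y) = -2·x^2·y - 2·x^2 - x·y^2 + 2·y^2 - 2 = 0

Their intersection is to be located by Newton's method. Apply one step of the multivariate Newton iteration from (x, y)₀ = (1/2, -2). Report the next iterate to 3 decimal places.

At (1/2, -2): F = (-10.750, 4.500).
Jacobian J = [[10·x + 4, -2·y + 5], [-4·x·y - 4·x - y^2, -2·x^2 - 2·x·y + 4·y]].
At the point, J = [[9.000, 9.000], [-2.000, -6.500]] (det J = -40.500).
Solving J·Δ = −F gives Δ = (0.725, 0.469).
Then the next iterate is (x, y)₁ = (1.225, -1.531).

(1.225, -1.531)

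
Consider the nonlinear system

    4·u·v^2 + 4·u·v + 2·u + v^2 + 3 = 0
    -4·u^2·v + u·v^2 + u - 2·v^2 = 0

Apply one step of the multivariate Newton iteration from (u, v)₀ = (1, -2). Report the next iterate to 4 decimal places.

At (1, -2): F = (17.0000, 5.0000).
Jacobian J = [[4·v^2 + 4·v + 2, 8·u·v + 4·u + 2·v], [-8·u·v + v^2 + 1, -4·u^2 + 2·u·v - 4·v]].
At the point, J = [[10.0000, -16.0000], [21.0000, 0.0000]] (det J = 336.0000).
Solving J·Δ = −F gives Δ = (-0.2381, 0.9137).
Then the next iterate is (u, v)₁ = (0.7619, -1.0863).

(0.7619, -1.0863)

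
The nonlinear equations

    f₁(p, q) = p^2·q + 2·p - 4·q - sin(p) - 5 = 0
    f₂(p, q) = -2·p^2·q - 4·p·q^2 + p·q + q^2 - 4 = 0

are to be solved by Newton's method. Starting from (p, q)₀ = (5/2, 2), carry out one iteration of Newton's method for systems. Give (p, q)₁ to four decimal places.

At (5/2, 2): F = (3.901528, -60.0000).
Jacobian J = [[2·p·q - cos(p) + 2, p^2 - 4], [-4·p·q - 4·q^2 + q, -2·p^2 - 8·p·q + p + 2·q]].
At the point, J = [[12.801144, 2.2500], [-34.0000, -46.0000]] (det J = -512.352606).
Solving J·Δ = −F gives Δ = (-0.0868, -1.2402).
Then the next iterate is (p, q)₁ = (2.4132, 0.7598).

(2.4132, 0.7598)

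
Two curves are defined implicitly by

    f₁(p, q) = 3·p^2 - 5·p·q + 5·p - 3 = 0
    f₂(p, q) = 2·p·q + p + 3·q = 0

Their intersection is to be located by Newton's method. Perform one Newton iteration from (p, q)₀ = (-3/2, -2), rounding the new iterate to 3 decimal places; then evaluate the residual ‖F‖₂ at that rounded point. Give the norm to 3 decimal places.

8.509

At (-3/2, -2): F = (-18.750, -1.500).
Jacobian J = [[6·p - 5·q + 5, -5·p], [2·q + 1, 2·p + 3]].
At the point, J = [[6.000, 7.500], [-3.000, 0.000]] (det J = 22.500).
Solving J·Δ = −F gives Δ = (-0.500, 2.900).
Then the next iterate is (p, q)₁ = (-2.000, 0.900).
Re-evaluating at (-2.000, 0.900): F = (8.000, -2.900), so ‖F‖₂ = 8.509.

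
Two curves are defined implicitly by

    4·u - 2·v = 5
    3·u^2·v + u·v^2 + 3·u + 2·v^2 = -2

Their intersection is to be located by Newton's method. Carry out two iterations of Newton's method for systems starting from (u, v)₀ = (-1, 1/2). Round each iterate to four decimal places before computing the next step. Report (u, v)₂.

(0.9286, -0.6428)

At (-1, 1/2): F = (-10.0000, 0.7500).
Jacobian J = [[4, -2], [6·u·v + v^2 + 3, 3·u^2 + 2·u·v + 4·v]].
At the point, J = [[4.0000, -2.0000], [0.2500, 4.0000]] (det J = 16.5000).
Solving J·Δ = −F gives Δ = (2.3333, -0.3333).
Then the next iterate is (u, v)₁ = (1.3333, 0.1667).
Round to (1.3333, 0.1667) and repeat: F = (-0.0002, 6.981551), J = [[4.0000, -2.0000], [4.361356, 6.444389]].
Δ = (-0.4047, -0.8095), so (u, v)₂ = (0.9286, -0.6428).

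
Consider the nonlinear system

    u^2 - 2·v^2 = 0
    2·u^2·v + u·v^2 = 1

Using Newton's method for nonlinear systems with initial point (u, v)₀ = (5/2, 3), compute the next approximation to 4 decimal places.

(1.8644, 1.7560)

At (5/2, 3): F = (-11.7500, 59.0000).
Jacobian J = [[2·u, -4·v], [4·u·v + v^2, 2·u^2 + 2·u·v]].
At the point, J = [[5.0000, -12.0000], [39.0000, 27.5000]] (det J = 605.5000).
Solving J·Δ = −F gives Δ = (-0.6356, -1.2440).
Then the next iterate is (u, v)₁ = (1.8644, 1.7560).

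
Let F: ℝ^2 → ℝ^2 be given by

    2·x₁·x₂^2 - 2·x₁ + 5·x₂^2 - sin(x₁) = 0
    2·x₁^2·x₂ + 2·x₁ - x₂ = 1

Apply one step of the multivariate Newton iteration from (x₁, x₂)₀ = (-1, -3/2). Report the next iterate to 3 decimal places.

(-0.582, -0.343)

At (-1, -3/2): F = (9.59147, -4.500).
Jacobian J = [[2·x₂^2 - cos(x₁) - 2, 4·x₁·x₂ + 10·x₂], [4·x₁·x₂ + 2, 2·x₁^2 - 1]].
At the point, J = [[1.95970, -9.000], [8.000, 1.000]] (det J = 73.95970).
Solving J·Δ = −F gives Δ = (0.418, 1.157).
Then the next iterate is (x₁, x₂)₁ = (-0.582, -0.343).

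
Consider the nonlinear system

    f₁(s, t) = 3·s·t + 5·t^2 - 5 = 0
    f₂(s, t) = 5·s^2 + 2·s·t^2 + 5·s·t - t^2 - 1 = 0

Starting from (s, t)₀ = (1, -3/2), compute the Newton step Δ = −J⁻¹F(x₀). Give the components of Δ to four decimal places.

At (1, -3/2): F = (1.7500, -1.2500).
Jacobian J = [[3·t, 3·s + 10·t], [10·s + 2·t^2 + 5·t, 4·s·t + 5·s - 2·t]].
At the point, J = [[-4.5000, -12.0000], [7.0000, 2.0000]] (det J = 75.0000).
Solving J·Δ = −F gives Δ = (0.1533, 0.0883).

(0.1533, 0.0883)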